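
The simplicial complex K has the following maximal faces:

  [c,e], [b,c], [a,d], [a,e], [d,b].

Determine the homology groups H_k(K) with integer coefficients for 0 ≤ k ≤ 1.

H_0 ≅ Z,  H_1 ≅ Z.

Fix the vertex order a < b < c < d < e and write every simplex with vertices in increasing order. Then dim K = 1 and the simplices of K are:

  0-simplices (5): a, b, c, d, e
  1-simplices (5): ad, ae, bc, bd, ce

so the chain groups are C_0 ≅ Z^5, C_1 ≅ Z^5.

The boundary map ∂_1: C_1 → C_0 sends each edge [p,q] (with p < q) to q − p. For instance
  ∂bd = d − b.
The 5×5 boundary matrix has rank 4 and Smith normal form diag(1,1,1,1).

Reading off H_k = ker ∂_k / im ∂_{k+1}:

  H_0: rank C_0 − rank ∂_1 = 5 − 4 = 1, and the invariant factors of ∂_1 are all 1, so H_0 = Z.
  H_1: rank ker ∂_1 − rank ∂_2 = (5 − 4) − 0 = 1, and there is no ∂_2, so H_1 = Z.

As a check, the Euler characteristic is 5 − 5 = 0, which agrees with 1 − 1 = 0.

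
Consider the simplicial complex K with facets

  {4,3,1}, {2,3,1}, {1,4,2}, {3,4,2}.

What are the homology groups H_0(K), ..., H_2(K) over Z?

H_0 = Z,  H_1 = 0,  H_2 = Z.

Order the vertices as 1 < 2 < 3 < 4. Listing each simplex with vertices in this order, K has dimension 2 with simplices:

  0-simplices (4): [1], [2], [3], [4]
  1-simplices (6): [1,2], [1,3], [1,4], [2,3], [2,4], [3,4]
  2-simplices (4): [1,2,3], [1,2,4], [1,3,4], [2,3,4]

giving chain groups C_0 ≅ Z^4, C_1 ≅ Z^6, C_2 ≅ Z^4.

∂_1: C_1 → C_0 maps an edge to its endpoints' difference, ∂[p,q] = q − p. For instance
  ∂[1,4] = [4] − [1].
The 4×6 boundary matrix has rank 3 and Smith normal form diag(1,1,1).

∂_2: C_2 → C_1 acts by ∂[p,q,r] = [q,r] − [p,r] + [p,q]. For instance
  ∂[1,2,3] = [2,3] − [1,3] + [1,2],
  ∂[1,2,4] = [2,4] − [1,4] + [1,2].
This gives a 6×4 integer matrix of rank 3; reducing to Smith normal form yields diagonal entries (1,1,1).

Computing H_k = (kernel of ∂_k) / (image of ∂_{k+1}):

  H_0: rank C_0 − rank ∂_1 = 4 − 3 = 1, and the invariant factors of ∂_1 are all 1, so H_0 ≅ Z.
  H_1: rank ker ∂_1 − rank ∂_2 = (6 − 3) − 3 = 0, and the invariant factors of ∂_2 are all 1, so H_1 ≅ 0.
  H_2: rank ker ∂_2 − rank ∂_3 = (4 − 3) − 0 = 1, and there is no ∂_3, so H_2 ≅ Z.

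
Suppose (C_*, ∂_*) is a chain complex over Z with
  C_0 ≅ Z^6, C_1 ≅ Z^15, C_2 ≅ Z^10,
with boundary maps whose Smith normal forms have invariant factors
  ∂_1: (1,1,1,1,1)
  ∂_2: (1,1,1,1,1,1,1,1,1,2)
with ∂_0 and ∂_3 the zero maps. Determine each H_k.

H_0 = Z,  H_1 = Z/2Z,  H_2 = 0.

H_0: b_0 = 6 − 0 − 5 = 1; torsion from ∂_1 factors > 1: none. So H_0 = Z.
H_1: b_1 = 15 − 5 − 10 = 0; torsion from ∂_2 factors > 1: [2]. So H_1 = Z/2Z.
H_2: b_2 = 10 − 10 − 0 = 0; torsion from ∂_3 factors > 1: none. So H_2 = 0.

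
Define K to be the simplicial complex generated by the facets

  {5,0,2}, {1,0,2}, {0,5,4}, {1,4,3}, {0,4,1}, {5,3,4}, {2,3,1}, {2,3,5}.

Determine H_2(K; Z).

We work with the vertex ordering 0 < 1 < 2 < 3 < 4 < 5. The simplices of K, each written with vertices in increasing order, are:

  0-simplices (6): [0], [1], [2], [3], [4], [5]
  1-simplices (12): [0,1], [0,2], [0,4], [0,5], [1,2], [1,3], [1,4], [2,3], [2,5], [3,4], [3,5], [4,5]
  2-simplices (8): [0,1,2], [0,1,4], [0,2,5], [0,4,5], [1,2,3], [1,3,4], [2,3,5], [3,4,5]

giving chain groups C_0 ≅ Z^6, C_1 ≅ Z^12, C_2 ≅ Z^8.

The boundary map ∂_1: C_1 → C_0 sends each edge [p,q] (with p < q) to q − p.
This gives a 6×12 integer matrix of rank 5; reducing to Smith normal form yields diagonal entries (1,1,1,1,1).

The boundary map ∂_2: C_2 → C_1 sends each 2-simplex [p,q,r] to [q,r] − [p,r] + [p,q]. For instance
  ∂[0,2,5] = [2,5] − [0,5] + [0,2],
  ∂[1,3,4] = [3,4] − [1,4] + [1,3].
The resulting 12×8 matrix has rank 7, and its Smith normal form has invariant factors (1,1,1,1,1,1,1).

Computing H_k = (kernel of ∂_k) / (image of ∂_{k+1}):

  H_2: rank ker ∂_2 − rank ∂_3 = (8 − 7) − 0 = 1, and there is no ∂_3, so H_2 ≅ Z.

(K is a triangulation of the 2-sphere S^2.)

H_2 = Z.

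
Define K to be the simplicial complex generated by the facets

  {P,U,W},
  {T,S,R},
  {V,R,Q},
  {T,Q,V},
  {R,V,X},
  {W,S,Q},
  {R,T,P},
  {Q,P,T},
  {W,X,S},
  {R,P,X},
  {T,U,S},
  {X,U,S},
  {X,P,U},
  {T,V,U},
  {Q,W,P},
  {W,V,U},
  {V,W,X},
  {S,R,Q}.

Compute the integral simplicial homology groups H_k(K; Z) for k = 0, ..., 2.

Fix the vertex order P < Q < R < S < T < U < V < W < X and write every simplex with vertices in increasing order. Then dim K = 2 and the simplices of K are:

  0-simplices (9): P, Q, R, S, T, U, V, W, X
  1-simplices (27): PQ, PR, PT, PU, PW, PX, QR, QS, QT, QV, QW, RS, RT, RV, RX, ST, SU, SW, SX, TU, TV, UV, UW, UX, VW, VX, WX
  2-simplices (18): PQT, PQW, PRT, PRX, PUW, PUX, QRS, QRV, QSW, QTV, RST, RVX, STU, SUX, SWX, TUV, UVW, VWX

Hence C_0 ≅ Z^9, C_1 ≅ Z^27, C_2 ≅ Z^18.

∂_1: C_1 → C_0 sends each edge [p,q] (with p < q) to q − p. For instance
  ∂RX = X − R.
The 9×27 boundary matrix has rank 8 and Smith normal form diag(1,1,1,1,1,1,1,1).

Boundary ∂_2: C_2 → C_1 acts by ∂[p,q,r] = [q,r] − [p,r] + [p,q]. For instance
  ∂PUX = UX − PX + PU,
  ∂RVX = VX − RX + RV.
This gives a 27×18 integer matrix of rank 18; reducing to Smith normal form yields diagonal entries (1,1,1,1,1,1,1,1,1,1,1,1,1,1,1,1,1,2).

Computing H_k = (kernel of ∂_k) / (image of ∂_{k+1}):

  H_0: rank C_0 − rank ∂_1 = 9 − 8 = 1, and the invariant factors of ∂_1 are all 1, so H_0 ≅ Z.
  H_1: rank ker ∂_1 − rank ∂_2 = (27 − 8) − 18 = 1, and ∂_2 has invariant factor 2 > 1, so H_1 ≅ Z ⊕ Z/2.
  H_2: rank ker ∂_2 − rank ∂_3 = (18 − 18) − 0 = 0, and there is no ∂_3, so H_2 ≅ 0.

(K is a triangulation of the Klein bottle.)

H_0 ≅ Z,  H_1 ≅ Z ⊕ Z/2,  H_2 = 0.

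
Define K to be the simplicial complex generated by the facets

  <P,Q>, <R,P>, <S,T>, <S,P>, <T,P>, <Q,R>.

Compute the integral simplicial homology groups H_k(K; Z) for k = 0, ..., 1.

We work with the vertex ordering P < Q < R < S < T. The simplices of K, each written with vertices in increasing order, are:

  0-simplices (5): P, Q, R, S, T
  1-simplices (6): PQ, PR, PS, PT, QR, ST

Hence C_0 ≅ Z^5, C_1 ≅ Z^6.

∂_1: C_1 → C_0 sends each edge [p,q] (with p < q) to q − p.
This gives a 5×6 integer matrix of rank 4; reducing to Smith normal form yields diagonal entries (1,1,1,1).

Computing H_k = (kernel of ∂_k) / (image of ∂_{k+1}):

  H_0: rank C_0 − rank ∂_1 = 5 − 4 = 1, and the invariant factors of ∂_1 are all 1, so H_0 ≅ Z.
  H_1: rank ker ∂_1 − rank ∂_2 = (6 − 4) − 0 = 2, and there is no ∂_2, so H_1 ≅ Z^2.

As a check, the Euler characteristic is 5 − 6 = -1, which agrees with 1 − 2 = -1.

H_0 = Z,  H_1 = Z^2.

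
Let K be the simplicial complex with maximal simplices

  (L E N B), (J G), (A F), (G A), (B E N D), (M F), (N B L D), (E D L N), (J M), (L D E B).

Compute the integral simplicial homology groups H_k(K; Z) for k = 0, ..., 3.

Take the total order A < B < D < E < F < G < J < L < M < N on the vertex set. Then K (dimension 3) consists of the simplices:

  0-simplices (10): A, B, D, E, F, G, J, L, M, N
  1-simplices (15): AF, AG, BD, BE, BL, BN, DE, DL, DN, EL, EN, FM, GJ, JM, LN
  2-simplices (10): BDE, BDL, BDN, BEL, BEN, BLN, DEL, DEN, DLN, ELN
  3-simplices (5): BDEL, BDEN, BDLN, BELN, DELN

giving chain groups C_0 ≅ Z^10, C_1 ≅ Z^15, C_2 ≅ Z^10, C_3 ≅ Z^5.

∂_1: C_1 → C_0 maps an edge to its endpoints' difference, ∂[p,q] = q − p. For instance
  ∂DN = N − D.
As a 10×15 matrix over Z this has rank 8, with invariant factors (1,1,1,1,1,1,1,1).

The boundary map ∂_2: C_2 → C_1 acts by ∂[p,q,r] = [q,r] − [p,r] + [p,q]. For instance
  ∂BLN = LN − BN + BL,
  ∂DEL = EL − DL + DE.
This gives a 15×10 integer matrix of rank 6; reducing to Smith normal form yields diagonal entries (1,1,1,1,1,1).

The boundary map ∂_3: C_3 → C_2 sends each 3-simplex σ to the alternating sum Σ_i (−1)^i (σ with its i-th vertex removed). For instance
  ∂BDEN = DEN − BEN + BDN − BDE,
  ∂BDEL = DEL − BEL + BDL − BDE.
The 10×5 boundary matrix has rank 4 and Smith normal form diag(1,1,1,1).

Reading off H_k = ker ∂_k / im ∂_{k+1}:

  H_0: rank C_0 − rank ∂_1 = 10 − 8 = 2, and the invariant factors of ∂_1 are all 1, so H_0 ≅ Z^2.
  H_1: rank ker ∂_1 − rank ∂_2 = (15 − 8) − 6 = 1, and the invariant factors of ∂_2 are all 1, so H_1 ≅ Z.
  H_2: rank ker ∂_2 − rank ∂_3 = (10 − 6) − 4 = 0, and the invariant factors of ∂_3 are all 1, so H_2 ≅ 0.
  H_3: rank ker ∂_3 − rank ∂_4 = (5 − 4) − 0 = 1, and there is no ∂_4, so H_3 ≅ Z.

As a check, the Euler characteristic is 10 − 15 + 10 − 5 = 0, which agrees with 2 − 1 + 0 − 1 = 0.

H_0 = Z^2,  H_1 = Z,  H_2 = 0,  H_3 = Z.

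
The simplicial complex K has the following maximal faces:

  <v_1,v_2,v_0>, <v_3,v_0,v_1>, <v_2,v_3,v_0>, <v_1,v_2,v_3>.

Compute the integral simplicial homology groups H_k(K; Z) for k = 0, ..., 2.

We work with the vertex ordering v_0 < v_1 < v_2 < v_3. The simplices of K, each written with vertices in increasing order, are:

  0-simplices (4): [v_0], [v_1], [v_2], [v_3]
  1-simplices (6): [v_0,v_1], [v_0,v_2], [v_0,v_3], [v_1,v_2], [v_1,v_3], [v_2,v_3]
  2-simplices (4): [v_0,v_1,v_2], [v_0,v_1,v_3], [v_0,v_2,v_3], [v_1,v_2,v_3]

so the chain groups are C_0 ≅ Z^4, C_1 ≅ Z^6, C_2 ≅ Z^4.

The boundary map ∂_1: C_1 → C_0 sends each edge [p,q] (with p < q) to q − p. For instance
  ∂[v_1,v_3] = [v_3] − [v_1].
The resulting 4×6 matrix has rank 3, and its Smith normal form has invariant factors (1,1,1).

Boundary ∂_2: C_2 → C_1 maps a triangle to the signed sum of its edges. For instance
  ∂[v_0,v_1,v_2] = [v_1,v_2] − [v_0,v_2] + [v_0,v_1],
  ∂[v_0,v_1,v_3] = [v_1,v_3] − [v_0,v_3] + [v_0,v_1].
The resulting 6×4 matrix has rank 3, and its Smith normal form has invariant factors (1,1,1).

Reading off H_k = ker ∂_k / im ∂_{k+1}:

  H_0: rank C_0 − rank ∂_1 = 4 − 3 = 1, and the invariant factors of ∂_1 are all 1, so H_0 ≅ Z.
  H_1: rank ker ∂_1 − rank ∂_2 = (6 − 3) − 3 = 0, and the invariant factors of ∂_2 are all 1, so H_1 ≅ 0.
  H_2: rank ker ∂_2 − rank ∂_3 = (4 − 3) − 0 = 1, and there is no ∂_3, so H_2 ≅ Z.

H_0 = Z,  H_1 = 0,  H_2 = Z.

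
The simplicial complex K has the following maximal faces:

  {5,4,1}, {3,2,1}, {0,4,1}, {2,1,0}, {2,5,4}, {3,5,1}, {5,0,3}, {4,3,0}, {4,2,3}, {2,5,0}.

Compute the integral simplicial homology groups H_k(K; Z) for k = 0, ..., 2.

H_0 ≅ Z,  H_1 ≅ Z/2,  H_2 = 0.

Take the total order 0 < 1 < 2 < 3 < 4 < 5 on the vertex set. Then K (dimension 2) consists of the simplices:

  0-simplices (6): [0], [1], [2], [3], [4], [5]
  1-simplices (15): [0,1], [0,2], [0,3], [0,4], [0,5], [1,2], [1,3], [1,4], [1,5], [2,3], [2,4], [2,5], [3,4], [3,5], [4,5]
  2-simplices (10): [0,1,2], [0,1,4], [0,2,5], [0,3,4], [0,3,5], [1,2,3], [1,3,5], [1,4,5], [2,3,4], [2,4,5]

so the chain groups are C_0 ≅ Z^6, C_1 ≅ Z^15, C_2 ≅ Z^10.

The boundary map ∂_1: C_1 → C_0 maps an edge to its endpoints' difference, ∂[p,q] = q − p. For instance
  ∂[2,5] = [5] − [2].
This gives a 6×15 integer matrix of rank 5; reducing to Smith normal form yields diagonal entries (1,1,1,1,1).

∂_2: C_2 → C_1 maps a triangle to the signed sum of its edges. For instance
  ∂[0,3,4] = [3,4] − [0,4] + [0,3],
  ∂[0,2,5] = [2,5] − [0,5] + [0,2].
The resulting 15×10 matrix has rank 10, and its Smith normal form has invariant factors (1,1,1,1,1,1,1,1,1,2).

From H_k ≅ ker(∂_k) / im(∂_{k+1}) we obtain:

  H_0: rank C_0 − rank ∂_1 = 6 − 5 = 1, and the invariant factors of ∂_1 are all 1, so H_0 ≅ Z.
  H_1: rank ker ∂_1 − rank ∂_2 = (15 − 5) − 10 = 0, and ∂_2 has invariant factor 2 > 1, so H_1 ≅ Z/2.
  H_2: rank ker ∂_2 − rank ∂_3 = (10 − 10) − 0 = 0, and there is no ∂_3, so H_2 ≅ 0.

(K is a triangulation of the real projective plane RP^2.)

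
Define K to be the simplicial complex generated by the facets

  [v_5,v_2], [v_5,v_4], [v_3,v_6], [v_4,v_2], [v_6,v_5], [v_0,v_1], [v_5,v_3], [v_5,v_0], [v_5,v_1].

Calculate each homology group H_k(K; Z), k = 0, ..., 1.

H_0 = Z,  H_1 = Z^3.

Order the vertices as v_0 < v_1 < v_2 < v_3 < v_4 < v_5 < v_6. Listing each simplex with vertices in this order, K has dimension 1 with simplices:

  0-simplices (7): [v_0], [v_1], [v_2], [v_3], [v_4], [v_5], [v_6]
  1-simplices (9): [v_0,v_1], [v_0,v_5], [v_1,v_5], [v_2,v_4], [v_2,v_5], [v_3,v_5], [v_3,v_6], [v_4,v_5], [v_5,v_6]

Hence C_0 ≅ Z^7, C_1 ≅ Z^9.

Boundary ∂_1: C_1 → C_0 is given by ∂[p,q] = [q] − [p]. For instance
  ∂[v_2,v_5] = [v_5] − [v_2].
This gives a 7×9 integer matrix of rank 6; reducing to Smith normal form yields diagonal entries (1,1,1,1,1,1).

Reading off H_k = ker ∂_k / im ∂_{k+1}:

  H_0: rank C_0 − rank ∂_1 = 7 − 6 = 1, and the invariant factors of ∂_1 are all 1, so H_0 = Z.
  H_1: rank ker ∂_1 − rank ∂_2 = (9 − 6) − 0 = 3, and there is no ∂_2, so H_1 = Z^3.

(K is a triangulation of a wedge of 3 circles.)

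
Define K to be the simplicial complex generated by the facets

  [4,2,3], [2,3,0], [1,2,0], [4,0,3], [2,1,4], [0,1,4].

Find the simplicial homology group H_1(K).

Take the total order 0 < 1 < 2 < 3 < 4 on the vertex set. Then K (dimension 2) consists of the simplices:

  0-simplices (5): [0], [1], [2], [3], [4]
  1-simplices (9): [0,1], [0,2], [0,3], [0,4], [1,2], [1,4], [2,3], [2,4], [3,4]
  2-simplices (6): [0,1,2], [0,1,4], [0,2,3], [0,3,4], [1,2,4], [2,3,4]

Hence C_0 ≅ Z^5, C_1 ≅ Z^9, C_2 ≅ Z^6.

The boundary map ∂_1: C_1 → C_0 is given by ∂[p,q] = [q] − [p].
The 5×9 boundary matrix has rank 4 and Smith normal form diag(1,1,1,1).

The boundary map ∂_2: C_2 → C_1 acts by ∂[p,q,r] = [q,r] − [p,r] + [p,q]. For instance
  ∂[0,1,2] = [1,2] − [0,2] + [0,1],
  ∂[2,3,4] = [3,4] − [2,4] + [2,3].
As a 9×6 matrix over Z this has rank 5, with invariant factors (1,1,1,1,1).

Computing H_k = (kernel of ∂_k) / (image of ∂_{k+1}):

  H_1: rank ker ∂_1 − rank ∂_2 = (9 − 4) − 5 = 0, and the invariant factors of ∂_2 are all 1, so H_1 ≅ 0.

H_1 ≅ 0.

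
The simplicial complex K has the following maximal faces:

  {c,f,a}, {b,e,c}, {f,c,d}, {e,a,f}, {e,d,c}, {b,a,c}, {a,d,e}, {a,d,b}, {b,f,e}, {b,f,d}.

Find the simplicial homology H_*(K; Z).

K has 6 vertices, 15 edges, 10 triangles.
rank ∂_0 = 0, rank ∂_1 = 5 ⇒ b_0 = 6 − 0 − 5 = 1; all invariant factors of ∂_1 are 1 so no torsion. So H_0 ≅ Z.
rank ∂_1 = 5, rank ∂_2 = 10 ⇒ b_1 = 15 − 5 − 10 = 0; ∂_2 has invariant factor(s) [2] giving torsion. So H_1 ≅ Z/2Z.
rank ∂_2 = 10, rank ∂_3 = 0 ⇒ b_2 = 10 − 10 − 0 = 0. So H_2 ≅ 0.

H_0 ≅ Z,  H_1 ≅ Z/2Z,  H_2 = 0.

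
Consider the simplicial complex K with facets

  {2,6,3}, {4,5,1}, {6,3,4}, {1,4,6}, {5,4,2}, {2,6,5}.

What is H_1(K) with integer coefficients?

H_1 = Z.

Take the total order 1 < 2 < 3 < 4 < 5 < 6 on the vertex set. Then K (dimension 2) consists of the simplices:

  0-simplices (6): [1], [2], [3], [4], [5], [6]
  1-simplices (12): [1,4], [1,5], [1,6], [2,3], [2,4], [2,5], [2,6], [3,4], [3,6], [4,5], [4,6], [5,6]
  2-simplices (6): [1,4,5], [1,4,6], [2,3,6], [2,4,5], [2,5,6], [3,4,6]

so the chain groups are C_0 ≅ Z^6, C_1 ≅ Z^12, C_2 ≅ Z^6.

Boundary ∂_1: C_1 → C_0 sends each edge [p,q] (with p < q) to q − p.
As a 6×12 matrix over Z this has rank 5, with invariant factors (1,1,1,1,1).

∂_2: C_2 → C_1 acts by ∂[p,q,r] = [q,r] − [p,r] + [p,q]. For instance
  ∂[2,4,5] = [4,5] − [2,5] + [2,4],
  ∂[1,4,6] = [4,6] − [1,6] + [1,4].
This gives a 12×6 integer matrix of rank 6; reducing to Smith normal form yields diagonal entries (1,1,1,1,1,1).

Now H_k = ker ∂_k / im ∂_{k+1}, so:

  H_1: rank ker ∂_1 − rank ∂_2 = (12 − 5) − 6 = 1, and the invariant factors of ∂_2 are all 1, so H_1 = Z.

(K is a triangulation of the cylinder S^1 x I.)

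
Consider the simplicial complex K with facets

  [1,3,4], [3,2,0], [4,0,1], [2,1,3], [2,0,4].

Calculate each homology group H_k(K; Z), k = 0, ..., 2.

H_0 ≅ Z,  H_1 ≅ Z,  H_2 = 0.

Order the vertices as 0 < 1 < 2 < 3 < 4. Listing each simplex with vertices in this order, K has dimension 2 with simplices:

  0-simplices (5): [0], [1], [2], [3], [4]
  1-simplices (10): [0,1], [0,2], [0,3], [0,4], [1,2], [1,3], [1,4], [2,3], [2,4], [3,4]
  2-simplices (5): [0,1,4], [0,2,3], [0,2,4], [1,2,3], [1,3,4]

giving chain groups C_0 ≅ Z^5, C_1 ≅ Z^10, C_2 ≅ Z^5.

∂_1: C_1 → C_0 is given by ∂[p,q] = [q] − [p]. For instance
  ∂[0,1] = [1] − [0].
As a 5×10 matrix over Z this has rank 4, with invariant factors (1,1,1,1).

∂_2: C_2 → C_1 sends each 2-simplex [p,q,r] to [q,r] − [p,r] + [p,q]. For instance
  ∂[1,3,4] = [3,4] − [1,4] + [1,3],
  ∂[0,1,4] = [1,4] − [0,4] + [0,1].
This gives a 10×5 integer matrix of rank 5; reducing to Smith normal form yields diagonal entries (1,1,1,1,1).

Reading off H_k = ker ∂_k / im ∂_{k+1}:

  H_0: rank C_0 − rank ∂_1 = 5 − 4 = 1, and the invariant factors of ∂_1 are all 1, so H_0 ≅ Z.
  H_1: rank ker ∂_1 − rank ∂_2 = (10 − 4) − 5 = 1, and the invariant factors of ∂_2 are all 1, so H_1 ≅ Z.
  H_2: rank ker ∂_2 − rank ∂_3 = (5 − 5) − 0 = 0, and there is no ∂_3, so H_2 ≅ 0.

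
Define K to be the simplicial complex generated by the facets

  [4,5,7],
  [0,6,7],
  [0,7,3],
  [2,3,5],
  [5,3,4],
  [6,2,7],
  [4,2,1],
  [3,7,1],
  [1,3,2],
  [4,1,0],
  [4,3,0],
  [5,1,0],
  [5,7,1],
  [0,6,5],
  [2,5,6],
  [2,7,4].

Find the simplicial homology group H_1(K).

Fix the vertex order 0 < 1 < 2 < 3 < 4 < 5 < 6 < 7 and write every simplex with vertices in increasing order. Then dim K = 2 and the simplices of K are:

  0-simplices (8): [0], [1], [2], [3], [4], [5], [6], [7]
  1-simplices (24): (24 of them)
  2-simplices (16): [0,1,4], [0,1,5], [0,3,4], [0,3,7], [0,5,6], [0,6,7], [1,2,3], [1,2,4], [1,3,7], [1,5,7], [2,3,5], [2,4,7], [2,5,6], [2,6,7], [3,4,5], [4,5,7]

giving chain groups C_0 ≅ Z^8, C_1 ≅ Z^24, C_2 ≅ Z^16.

Boundary ∂_1: C_1 → C_0 is given by ∂[p,q] = [q] − [p].
The 8×24 boundary matrix has rank 7 and Smith normal form diag(1,1,1,1,1,1,1).

The boundary map ∂_2: C_2 → C_1 sends each 2-simplex [p,q,r] to [q,r] − [p,r] + [p,q]. For instance
  ∂[4,5,7] = [5,7] − [4,7] + [4,5],
  ∂[0,3,4] = [3,4] − [0,4] + [0,3].
As a 24×16 matrix over Z this has rank 15, with invariant factors (1,1,1,1,1,1,1,1,1,1,1,1,1,1,1).

Computing H_k = (kernel of ∂_k) / (image of ∂_{k+1}):

  H_1: rank ker ∂_1 − rank ∂_2 = (24 − 7) − 15 = 2, and the invariant factors of ∂_2 are all 1, so H_1 ≅ Z^2.

H_1 = Z^2.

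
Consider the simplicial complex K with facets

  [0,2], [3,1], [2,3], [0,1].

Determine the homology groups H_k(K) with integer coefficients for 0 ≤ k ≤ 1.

Take the total order 0 < 1 < 2 < 3 on the vertex set. Then K (dimension 1) consists of the simplices:

  0-simplices (4): [0], [1], [2], [3]
  1-simplices (4): [0,1], [0,2], [1,3], [2,3]

Hence C_0 ≅ Z^4, C_1 ≅ Z^4.

Boundary ∂_1: C_1 → C_0 is given by ∂[p,q] = [q] − [p]. For instance
  ∂[2,3] = [3] − [2].
As a 4×4 matrix over Z this has rank 3, with invariant factors (1,1,1).

From H_k ≅ ker(∂_k) / im(∂_{k+1}) we obtain:

  H_0: rank C_0 − rank ∂_1 = 4 − 3 = 1, and the invariant factors of ∂_1 are all 1, so H_0 = Z.
  H_1: rank ker ∂_1 − rank ∂_2 = (4 − 3) − 0 = 1, and there is no ∂_2, so H_1 = Z.

As a check, the Euler characteristic is 4 − 4 = 0, which agrees with 1 − 1 = 0.

H_0 ≅ Z,  H_1 ≅ Z.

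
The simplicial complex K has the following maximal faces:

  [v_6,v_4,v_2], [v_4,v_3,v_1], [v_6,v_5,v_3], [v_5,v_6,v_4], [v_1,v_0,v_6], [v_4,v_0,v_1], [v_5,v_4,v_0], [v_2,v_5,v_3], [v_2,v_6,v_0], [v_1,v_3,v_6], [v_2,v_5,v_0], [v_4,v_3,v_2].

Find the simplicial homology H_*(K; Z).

H_0 ≅ Z,  H_1 ≅ Z/2,  H_2 = 0.

K has 7 vertices, 18 edges, 12 triangles.
rank ∂_0 = 0, rank ∂_1 = 6 ⇒ b_0 = 7 − 0 − 6 = 1; all invariant factors of ∂_1 are 1 so no torsion. So H_0 ≅ Z.
rank ∂_1 = 6, rank ∂_2 = 12 ⇒ b_1 = 18 − 6 − 12 = 0; ∂_2 has invariant factor(s) [2] giving torsion. So H_1 ≅ Z/2.
rank ∂_2 = 12, rank ∂_3 = 0 ⇒ b_2 = 12 − 12 − 0 = 0. So H_2 ≅ 0.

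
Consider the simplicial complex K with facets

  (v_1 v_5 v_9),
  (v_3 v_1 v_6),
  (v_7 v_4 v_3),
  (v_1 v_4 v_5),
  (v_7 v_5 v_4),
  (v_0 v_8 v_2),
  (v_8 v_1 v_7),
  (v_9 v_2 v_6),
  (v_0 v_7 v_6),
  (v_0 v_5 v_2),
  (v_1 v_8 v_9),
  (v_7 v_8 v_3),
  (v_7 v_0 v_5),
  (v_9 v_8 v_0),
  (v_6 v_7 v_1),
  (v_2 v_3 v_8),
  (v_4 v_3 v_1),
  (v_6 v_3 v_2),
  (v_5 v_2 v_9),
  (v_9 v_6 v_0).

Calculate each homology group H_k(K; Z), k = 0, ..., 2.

H_0 ≅ Z,  H_1 ≅ Z ⊕ Z/2,  H_2 = 0.

Order the vertices as v_0 < v_1 < v_2 < v_3 < v_4 < v_5 < v_6 < v_7 < v_8 < v_9. Listing each simplex with vertices in this order, K has dimension 2 with simplices:

  0-simplices (10): [v_0], [v_1], [v_2], [v_3], [v_4], [v_5], [v_6], [v_7], [v_8], [v_9]
  1-simplices (30): (30 of them)
  2-simplices (20): (20 of them)

giving chain groups C_0 ≅ Z^10, C_1 ≅ Z^30, C_2 ≅ Z^20.

∂_1: C_1 → C_0 is given by ∂[p,q] = [q] − [p]. For instance
  ∂[v_0,v_5] = [v_5] − [v_0].
The 10×30 boundary matrix has rank 9 and Smith normal form diag(1,1,1,1,1,1,1,1,1).

∂_2: C_2 → C_1 sends each 2-simplex [p,q,r] to [q,r] − [p,r] + [p,q]. For instance
  ∂[v_0,v_6,v_9] = [v_6,v_9] − [v_0,v_9] + [v_0,v_6],
  ∂[v_1,v_8,v_9] = [v_8,v_9] − [v_1,v_9] + [v_1,v_8].
The resulting 30×20 matrix has rank 20, and its Smith normal form has invariant factors (1,1,1,1,1,1,1,1,1,1,1,1,1,1,1,1,1,1,1,2).

Computing H_k = (kernel of ∂_k) / (image of ∂_{k+1}):

  H_0: rank C_0 − rank ∂_1 = 10 − 9 = 1, and the invariant factors of ∂_1 are all 1, so H_0 ≅ Z.
  H_1: rank ker ∂_1 − rank ∂_2 = (30 − 9) − 20 = 1, and ∂_2 has invariant factor 2 > 1, so H_1 ≅ Z ⊕ Z/2.
  H_2: rank ker ∂_2 − rank ∂_3 = (20 − 20) − 0 = 0, and there is no ∂_3, so H_2 ≅ 0.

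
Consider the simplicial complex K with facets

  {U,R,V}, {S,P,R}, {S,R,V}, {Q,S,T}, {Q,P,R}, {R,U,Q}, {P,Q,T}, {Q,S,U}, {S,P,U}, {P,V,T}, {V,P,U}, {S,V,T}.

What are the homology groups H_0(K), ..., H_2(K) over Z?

We work with the vertex ordering P < Q < R < S < T < U < V. The simplices of K, each written with vertices in increasing order, are:

  0-simplices (7): P, Q, R, S, T, U, V
  1-simplices (18): PQ, PR, PS, PT, PU, PV, QR, QS, QT, QU, RS, RU, RV, ST, SU, SV, TV, UV
  2-simplices (12): PQR, PQT, PRS, PSU, PTV, PUV, QRU, QST, QSU, RSV, RUV, STV

Hence C_0 ≅ Z^7, C_1 ≅ Z^18, C_2 ≅ Z^12.

The boundary map ∂_1: C_1 → C_0 is given by ∂[p,q] = [q] − [p]. For instance
  ∂RU = U − R.
This gives a 7×18 integer matrix of rank 6; reducing to Smith normal form yields diagonal entries (1,1,1,1,1,1).

The boundary map ∂_2: C_2 → C_1 maps a triangle to the signed sum of its edges. For instance
  ∂PSU = SU − PU + PS,
  ∂QRU = RU − QU + QR.
As a 18×12 matrix over Z this has rank 12, with invariant factors (1,1,1,1,1,1,1,1,1,1,1,2).

Reading off H_k = ker ∂_k / im ∂_{k+1}:

  H_0: rank C_0 − rank ∂_1 = 7 − 6 = 1, and the invariant factors of ∂_1 are all 1, so H_0 ≅ Z.
  H_1: rank ker ∂_1 − rank ∂_2 = (18 − 6) − 12 = 0, and ∂_2 has invariant factor 2 > 1, so H_1 ≅ Z_2.
  H_2: rank ker ∂_2 − rank ∂_3 = (12 − 12) − 0 = 0, and there is no ∂_3, so H_2 ≅ 0.

(K is a triangulation of the real projective plane RP^2.)

H_0 = Z,  H_1 = Z_2,  H_2 = 0.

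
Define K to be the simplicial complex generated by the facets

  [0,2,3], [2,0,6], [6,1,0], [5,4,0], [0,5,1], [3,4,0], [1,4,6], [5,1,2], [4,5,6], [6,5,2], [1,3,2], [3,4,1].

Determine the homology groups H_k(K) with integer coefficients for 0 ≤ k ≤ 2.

H_0 = Z,  H_1 = Z/2,  H_2 = 0.

Order the vertices as 0 < 1 < 2 < 3 < 4 < 5 < 6. Listing each simplex with vertices in this order, K has dimension 2 with simplices:

  0-simplices (7): [0], [1], [2], [3], [4], [5], [6]
  1-simplices (18): [0,1], [0,2], [0,3], [0,4], [0,5], [0,6], [1,2], [1,3], [1,4], [1,5], [1,6], [2,3], [2,5], [2,6], [3,4], [4,5], [4,6], [5,6]
  2-simplices (12): [0,1,5], [0,1,6], [0,2,3], [0,2,6], [0,3,4], [0,4,5], [1,2,3], [1,2,5], [1,3,4], [1,4,6], [2,5,6], [4,5,6]

Hence C_0 ≅ Z^7, C_1 ≅ Z^18, C_2 ≅ Z^12.

The boundary map ∂_1: C_1 → C_0 maps an edge to its endpoints' difference, ∂[p,q] = q − p. For instance
  ∂[2,3] = [3] − [2].
As a 7×18 matrix over Z this has rank 6, with invariant factors (1,1,1,1,1,1).

∂_2: C_2 → C_1 maps a triangle to the signed sum of its edges. For instance
  ∂[0,4,5] = [4,5] − [0,5] + [0,4],
  ∂[0,1,5] = [1,5] − [0,5] + [0,1].
This gives a 18×12 integer matrix of rank 12; reducing to Smith normal form yields diagonal entries (1,1,1,1,1,1,1,1,1,1,1,2).

From H_k ≅ ker(∂_k) / im(∂_{k+1}) we obtain:

  H_0: rank C_0 − rank ∂_1 = 7 − 6 = 1, and the invariant factors of ∂_1 are all 1, so H_0 = Z.
  H_1: rank ker ∂_1 − rank ∂_2 = (18 − 6) − 12 = 0, and ∂_2 has invariant factor 2 > 1, so H_1 = Z/2.
  H_2: rank ker ∂_2 − rank ∂_3 = (12 − 12) − 0 = 0, and there is no ∂_3, so H_2 = 0.

(K is a triangulation of the real projective plane RP^2.)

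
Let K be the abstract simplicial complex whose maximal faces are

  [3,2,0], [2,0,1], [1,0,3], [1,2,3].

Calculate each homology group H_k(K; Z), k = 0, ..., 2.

Order the vertices as 0 < 1 < 2 < 3. Listing each simplex with vertices in this order, K has dimension 2 with simplices:

  0-simplices (4): [0], [1], [2], [3]
  1-simplices (6): [0,1], [0,2], [0,3], [1,2], [1,3], [2,3]
  2-simplices (4): [0,1,2], [0,1,3], [0,2,3], [1,2,3]

so the chain groups are C_0 ≅ Z^4, C_1 ≅ Z^6, C_2 ≅ Z^4.

Boundary ∂_1: C_1 → C_0 sends each edge [p,q] (with p < q) to q − p.
This gives a 4×6 integer matrix of rank 3; reducing to Smith normal form yields diagonal entries (1,1,1).

∂_2: C_2 → C_1 acts by ∂[p,q,r] = [q,r] − [p,r] + [p,q]. For instance
  ∂[1,2,3] = [2,3] − [1,3] + [1,2],
  ∂[0,2,3] = [2,3] − [0,3] + [0,2].
The resulting 6×4 matrix has rank 3, and its Smith normal form has invariant factors (1,1,1).

Computing H_k = (kernel of ∂_k) / (image of ∂_{k+1}):

  H_0: rank C_0 − rank ∂_1 = 4 − 3 = 1, and the invariant factors of ∂_1 are all 1, so H_0 = Z.
  H_1: rank ker ∂_1 − rank ∂_2 = (6 − 3) − 3 = 0, and the invariant factors of ∂_2 are all 1, so H_1 = 0.
  H_2: rank ker ∂_2 − rank ∂_3 = (4 − 3) − 0 = 1, and there is no ∂_3, so H_2 = Z.

(K is a triangulation of the 2-sphere S^2.)

H_0 ≅ Z,  H_1 = 0,  H_2 ≅ Z.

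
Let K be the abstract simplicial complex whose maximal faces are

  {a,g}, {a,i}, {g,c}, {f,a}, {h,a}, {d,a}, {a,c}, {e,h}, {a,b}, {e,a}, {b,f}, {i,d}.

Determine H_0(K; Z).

H_0 ≅ Z.

We work with the vertex ordering a < b < c < d < e < f < g < h < i. The simplices of K, each written with vertices in increasing order, are:

  0-simplices (9): a, b, c, d, e, f, g, h, i
  1-simplices (12): ab, ac, ad, ae, af, ag, ah, ai, bf, cg, di, eh

so the chain groups are C_0 ≅ Z^9, C_1 ≅ Z^12.

∂_1: C_1 → C_0 maps an edge to its endpoints' difference, ∂[p,q] = q − p. For instance
  ∂ae = e − a.
The resulting 9×12 matrix has rank 8, and its Smith normal form has invariant factors (1,1,1,1,1,1,1,1).

Now H_k = ker ∂_k / im ∂_{k+1}, so:

  H_0: rank C_0 − rank ∂_1 = 9 − 8 = 1, and the invariant factors of ∂_1 are all 1, so H_0 = Z.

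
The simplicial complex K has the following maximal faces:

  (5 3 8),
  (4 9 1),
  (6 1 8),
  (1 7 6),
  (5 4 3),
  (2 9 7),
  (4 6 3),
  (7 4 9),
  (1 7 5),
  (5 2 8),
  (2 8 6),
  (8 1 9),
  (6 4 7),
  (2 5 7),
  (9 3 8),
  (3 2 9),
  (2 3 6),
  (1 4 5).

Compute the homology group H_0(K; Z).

Fix the vertex order 1 < 2 < 3 < 4 < 5 < 6 < 7 < 8 < 9 and write every simplex with vertices in increasing order. Then dim K = 2 and the simplices of K are:

  0-simplices (9): [1], [2], [3], [4], [5], [6], [7], [8], [9]
  1-simplices (27): (27 of them)
  2-simplices (18): [1,4,5], [1,4,9], [1,5,7], [1,6,7], [1,6,8], [1,8,9], [2,3,6], [2,3,9], [2,5,7], [2,5,8], [2,6,8], [2,7,9], [3,4,5], [3,4,6], [3,5,8], [3,8,9], [4,6,7], [4,7,9]

so the chain groups are C_0 ≅ Z^9, C_1 ≅ Z^27, C_2 ≅ Z^18.

Boundary ∂_1: C_1 → C_0 maps an edge to its endpoints' difference, ∂[p,q] = q − p.
The 9×27 boundary matrix has rank 8 and Smith normal form diag(1,1,1,1,1,1,1,1).

The boundary map ∂_2: C_2 → C_1 sends each 2-simplex [p,q,r] to [q,r] − [p,r] + [p,q]. For instance
  ∂[1,8,9] = [8,9] − [1,9] + [1,8],
  ∂[2,6,8] = [6,8] − [2,8] + [2,6].
The 27×18 boundary matrix has rank 18 and Smith normal form diag(1,1,1,1,1,1,1,1,1,1,1,1,1,1,1,1,1,2).

Now H_k = ker ∂_k / im ∂_{k+1}, so:

  H_0: rank C_0 − rank ∂_1 = 9 − 8 = 1, and the invariant factors of ∂_1 are all 1, so H_0 ≅ Z.

(K is a triangulation of the Klein bottle.)

H_0 ≅ Z.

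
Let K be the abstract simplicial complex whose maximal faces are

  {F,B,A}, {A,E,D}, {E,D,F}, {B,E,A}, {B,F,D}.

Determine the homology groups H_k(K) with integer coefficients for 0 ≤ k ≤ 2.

H_0 ≅ Z,  H_1 ≅ Z,  H_2 = 0.

Take the total order A < B < D < E < F on the vertex set. Then K (dimension 2) consists of the simplices:

  0-simplices (5): A, B, D, E, F
  1-simplices (10): AB, AD, AE, AF, BD, BE, BF, DE, DF, EF
  2-simplices (5): ABE, ABF, ADE, BDF, DEF

so the chain groups are C_0 ≅ Z^5, C_1 ≅ Z^10, C_2 ≅ Z^5.

∂_1: C_1 → C_0 is given by ∂[p,q] = [q] − [p]. For instance
  ∂DE = E − D.
The 5×10 boundary matrix has rank 4 and Smith normal form diag(1,1,1,1).

The boundary map ∂_2: C_2 → C_1 sends each 2-simplex [p,q,r] to [q,r] − [p,r] + [p,q]. For instance
  ∂ADE = DE − AE + AD,
  ∂DEF = EF − DF + DE.
The 10×5 boundary matrix has rank 5 and Smith normal form diag(1,1,1,1,1).

Reading off H_k = ker ∂_k / im ∂_{k+1}:

  H_0: rank C_0 − rank ∂_1 = 5 − 4 = 1, and the invariant factors of ∂_1 are all 1, so H_0 ≅ Z.
  H_1: rank ker ∂_1 − rank ∂_2 = (10 − 4) − 5 = 1, and the invariant factors of ∂_2 are all 1, so H_1 ≅ Z.
  H_2: rank ker ∂_2 − rank ∂_3 = (5 − 5) − 0 = 0, and there is no ∂_3, so H_2 ≅ 0.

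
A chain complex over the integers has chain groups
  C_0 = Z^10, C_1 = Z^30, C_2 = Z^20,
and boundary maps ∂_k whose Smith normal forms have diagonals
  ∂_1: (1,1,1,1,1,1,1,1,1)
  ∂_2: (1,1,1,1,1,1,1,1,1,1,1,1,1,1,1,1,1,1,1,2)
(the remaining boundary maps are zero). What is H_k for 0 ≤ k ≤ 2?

H_0 = Z,  H_1 = Z ⊕ Z/2Z,  H_2 = 0.

H_0: b_0 = 10 − 0 − 9 = 1; torsion from ∂_1 factors > 1: none. So H_0 = Z.
H_1: b_1 = 30 − 9 − 20 = 1; torsion from ∂_2 factors > 1: [2]. So H_1 = Z ⊕ Z/2Z.
H_2: b_2 = 20 − 20 − 0 = 0; torsion from ∂_3 factors > 1: none. So H_2 = 0.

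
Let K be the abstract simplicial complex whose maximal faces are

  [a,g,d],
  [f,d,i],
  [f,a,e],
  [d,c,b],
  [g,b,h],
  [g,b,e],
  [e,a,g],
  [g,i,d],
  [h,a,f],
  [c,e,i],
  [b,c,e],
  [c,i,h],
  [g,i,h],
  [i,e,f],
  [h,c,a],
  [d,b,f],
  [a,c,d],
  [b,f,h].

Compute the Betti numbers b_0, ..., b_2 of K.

We work with the vertex ordering a < b < c < d < e < f < g < h < i. The simplices of K, each written with vertices in increasing order, are:

  0-simplices (9): a, b, c, d, e, f, g, h, i
  1-simplices (27): ac, ad, ae, af, ag, ah, bc, bd, be, bf, bg, bh, cd, ce, ch, ci, df, dg, di, ef, eg, ei, fh, fi, gh, gi, hi
  2-simplices (18): acd, ach, adg, aef, aeg, afh, bcd, bce, bdf, beg, bfh, bgh, cei, chi, dfi, dgi, efi, ghi

giving chain groups C_0 ≅ Z^9, C_1 ≅ Z^27, C_2 ≅ Z^18.

The boundary map ∂_1: C_1 → C_0 maps an edge to its endpoints' difference, ∂[p,q] = q − p. For instance
  ∂ac = c − a.
The 9×27 boundary matrix has rank 8 and Smith normal form diag(1,1,1,1,1,1,1,1).

The boundary map ∂_2: C_2 → C_1 maps a triangle to the signed sum of its edges. For instance
  ∂ghi = hi − gi + gh,
  ∂bce = ce − be + bc.
This gives a 27×18 integer matrix of rank 17; reducing to Smith normal form yields diagonal entries (1,1,1,1,1,1,1,1,1,1,1,1,1,1,1,1,1).

Reading off H_k = ker ∂_k / im ∂_{k+1}:

  H_0: rank C_0 − rank ∂_1 = 9 − 8 = 1, and the invariant factors of ∂_1 are all 1, so H_0 = Z.
  H_1: rank ker ∂_1 − rank ∂_2 = (27 − 8) − 17 = 2, and the invariant factors of ∂_2 are all 1, so H_1 = Z^2.
  H_2: rank ker ∂_2 − rank ∂_3 = (18 − 17) − 0 = 1, and there is no ∂_3, so H_2 = Z.

As a check, the Euler characteristic is 9 − 27 + 18 = 0, which agrees with 1 − 2 + 1 = 0.

Hence the Betti numbers are b_0 = 1, b_1 = 2, b_2 = 1.

b_0 = 1, b_1 = 2, b_2 = 1.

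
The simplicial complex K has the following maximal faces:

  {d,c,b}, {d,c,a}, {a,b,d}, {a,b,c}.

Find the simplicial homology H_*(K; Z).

K has 4 vertices, 6 edges, 4 triangles.
rank ∂_0 = 0, rank ∂_1 = 3 ⇒ b_0 = 4 − 0 − 3 = 1; all invariant factors of ∂_1 are 1 so no torsion. So H_0 ≅ Z.
rank ∂_1 = 3, rank ∂_2 = 3 ⇒ b_1 = 6 − 3 − 3 = 0; all invariant factors of ∂_2 are 1 so no torsion. So H_1 ≅ 0.
rank ∂_2 = 3, rank ∂_3 = 0 ⇒ b_2 = 4 − 3 − 0 = 1. So H_2 ≅ Z.

H_0 = Z,  H_1 = 0,  H_2 = Z.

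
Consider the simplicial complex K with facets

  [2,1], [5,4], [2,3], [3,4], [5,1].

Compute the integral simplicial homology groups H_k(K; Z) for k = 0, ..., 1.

Take the total order 1 < 2 < 3 < 4 < 5 on the vertex set. Then K (dimension 1) consists of the simplices:

  0-simplices (5): [1], [2], [3], [4], [5]
  1-simplices (5): [1,2], [1,5], [2,3], [3,4], [4,5]

so the chain groups are C_0 ≅ Z^5, C_1 ≅ Z^5.

The boundary map ∂_1: C_1 → C_0 maps an edge to its endpoints' difference, ∂[p,q] = q − p. For instance
  ∂[3,4] = [4] − [3].
The resulting 5×5 matrix has rank 4, and its Smith normal form has invariant factors (1,1,1,1).

From H_k ≅ ker(∂_k) / im(∂_{k+1}) we obtain:

  H_0: rank C_0 − rank ∂_1 = 5 − 4 = 1, and the invariant factors of ∂_1 are all 1, so H_0 ≅ Z.
  H_1: rank ker ∂_1 − rank ∂_2 = (5 − 4) − 0 = 1, and there is no ∂_2, so H_1 ≅ Z.

H_0 ≅ Z,  H_1 ≅ Z.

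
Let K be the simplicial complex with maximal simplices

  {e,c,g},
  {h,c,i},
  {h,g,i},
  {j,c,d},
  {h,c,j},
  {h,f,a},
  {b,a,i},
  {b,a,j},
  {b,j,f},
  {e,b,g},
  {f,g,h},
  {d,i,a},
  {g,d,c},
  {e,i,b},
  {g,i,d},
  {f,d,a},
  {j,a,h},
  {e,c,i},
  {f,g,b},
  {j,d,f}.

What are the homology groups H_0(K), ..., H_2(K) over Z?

H_0 = Z,  H_1 = Z ⊕ Z/2,  H_2 = 0.

Order the vertices as a < b < c < d < e < f < g < h < i < j. Listing each simplex with vertices in this order, K has dimension 2 with simplices:

  0-simplices (10): a, b, c, d, e, f, g, h, i, j
  1-simplices (30): ab, ad, af, ah, ai, aj, be, bf, bg, bi, bj, cd, ce, cg, ch, ci, cj, df, dg, di, dj, eg, ei, fg, fh, fj, gh, gi, hi, hj
  2-simplices (20): abi, abj, adf, adi, afh, ahj, beg, bei, bfg, bfj, cdg, cdj, ceg, cei, chi, chj, dfj, dgi, fgh, ghi

so the chain groups are C_0 ≅ Z^10, C_1 ≅ Z^30, C_2 ≅ Z^20.

Boundary ∂_1: C_1 → C_0 maps an edge to its endpoints' difference, ∂[p,q] = q − p.
The resulting 10×30 matrix has rank 9, and its Smith normal form has invariant factors (1,1,1,1,1,1,1,1,1).

Boundary ∂_2: C_2 → C_1 acts by ∂[p,q,r] = [q,r] − [p,r] + [p,q]. For instance
  ∂ghi = hi − gi + gh,
  ∂cdg = dg − cg + cd.
This gives a 30×20 integer matrix of rank 20; reducing to Smith normal form yields diagonal entries (1,1,1,1,1,1,1,1,1,1,1,1,1,1,1,1,1,1,1,2).

Computing H_k = (kernel of ∂_k) / (image of ∂_{k+1}):

  H_0: rank C_0 − rank ∂_1 = 10 − 9 = 1, and the invariant factors of ∂_1 are all 1, so H_0 = Z.
  H_1: rank ker ∂_1 − rank ∂_2 = (30 − 9) − 20 = 1, and ∂_2 has invariant factor 2 > 1, so H_1 = Z ⊕ Z/2.
  H_2: rank ker ∂_2 − rank ∂_3 = (20 − 20) − 0 = 0, and there is no ∂_3, so H_2 = 0.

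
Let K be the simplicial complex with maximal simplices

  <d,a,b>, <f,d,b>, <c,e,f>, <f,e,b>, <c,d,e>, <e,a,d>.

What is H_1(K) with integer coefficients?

H_1 ≅ Z.

K has 6 vertices, 12 edges, 6 triangles.
rank ∂_1 = 5, rank ∂_2 = 6 ⇒ b_1 = 12 − 5 − 6 = 1; all invariant factors of ∂_2 are 1 so no torsion. So H_1 = Z.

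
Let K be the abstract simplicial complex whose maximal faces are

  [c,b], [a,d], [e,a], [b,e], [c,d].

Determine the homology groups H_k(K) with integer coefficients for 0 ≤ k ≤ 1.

H_0 ≅ Z,  H_1 ≅ Z.

Take the total order a < b < c < d < e on the vertex set. Then K (dimension 1) consists of the simplices:

  0-simplices (5): a, b, c, d, e
  1-simplices (5): ad, ae, bc, be, cd

so the chain groups are C_0 ≅ Z^5, C_1 ≅ Z^5.

The boundary map ∂_1: C_1 → C_0 is given by ∂[p,q] = [q] − [p]. For instance
  ∂cd = d − c.
The resulting 5×5 matrix has rank 4, and its Smith normal form has invariant factors (1,1,1,1).

From H_k ≅ ker(∂_k) / im(∂_{k+1}) we obtain:

  H_0: rank C_0 − rank ∂_1 = 5 − 4 = 1, and the invariant factors of ∂_1 are all 1, so H_0 ≅ Z.
  H_1: rank ker ∂_1 − rank ∂_2 = (5 − 4) − 0 = 1, and there is no ∂_2, so H_1 ≅ Z.

As a check, the Euler characteristic is 5 − 5 = 0, which agrees with 1 − 1 = 0.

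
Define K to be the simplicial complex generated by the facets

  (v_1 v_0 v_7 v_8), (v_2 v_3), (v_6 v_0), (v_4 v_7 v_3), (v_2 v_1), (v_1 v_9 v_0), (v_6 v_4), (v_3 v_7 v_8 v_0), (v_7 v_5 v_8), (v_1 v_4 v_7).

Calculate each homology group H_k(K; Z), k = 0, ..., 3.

H_0 ≅ Z,  H_1 ≅ Z^2,  H_2 = 0,  H_3 = 0.

Fix the vertex order v_0 < v_1 < v_2 < v_3 < v_4 < v_5 < v_6 < v_7 < v_8 < v_9 and write every simplex with vertices in increasing order. Then dim K = 3 and the simplices of K are:

  0-simplices (10): [v_0], [v_1], [v_2], [v_3], [v_4], [v_5], [v_6], [v_7], [v_8], [v_9]
  1-simplices (20): (20 of them)
  2-simplices (11): (11 of them)
  3-simplices (2): [v_0,v_1,v_7,v_8], [v_0,v_3,v_7,v_8]

giving chain groups C_0 ≅ Z^10, C_1 ≅ Z^20, C_2 ≅ Z^11, C_3 ≅ Z^2.

∂_1: C_1 → C_0 sends each edge [p,q] (with p < q) to q − p.
As a 10×20 matrix over Z this has rank 9, with invariant factors (1,1,1,1,1,1,1,1,1).

Boundary ∂_2: C_2 → C_1 acts by ∂[p,q,r] = [q,r] − [p,r] + [p,q]. For instance
  ∂[v_0,v_1,v_7] = [v_1,v_7] − [v_0,v_7] + [v_0,v_1],
  ∂[v_0,v_1,v_8] = [v_1,v_8] − [v_0,v_8] + [v_0,v_1].
This gives a 20×11 integer matrix of rank 9; reducing to Smith normal form yields diagonal entries (1,1,1,1,1,1,1,1,1).

The boundary map ∂_3: C_3 → C_2 sends each 3-simplex σ to the alternating sum Σ_i (−1)^i (σ with its i-th vertex removed). For instance
  ∂[v_0,v_3,v_7,v_8] = [v_3,v_7,v_8] − [v_0,v_7,v_8] + [v_0,v_3,v_8] − [v_0,v_3,v_7],
  ∂[v_0,v_1,v_7,v_8] = [v_1,v_7,v_8] − [v_0,v_7,v_8] + [v_0,v_1,v_8] − [v_0,v_1,v_7].
The resulting 11×2 matrix has rank 2, and its Smith normal form has invariant factors (1,1).

Computing H_k = (kernel of ∂_k) / (image of ∂_{k+1}):

  H_0: rank C_0 − rank ∂_1 = 10 − 9 = 1, and the invariant factors of ∂_1 are all 1, so H_0 ≅ Z.
  H_1: rank ker ∂_1 − rank ∂_2 = (20 − 9) − 9 = 2, and the invariant factors of ∂_2 are all 1, so H_1 ≅ Z^2.
  H_2: rank ker ∂_2 − rank ∂_3 = (11 − 9) − 2 = 0, and the invariant factors of ∂_3 are all 1, so H_2 ≅ 0.
  H_3: rank ker ∂_3 − rank ∂_4 = (2 − 2) − 0 = 0, and there is no ∂_4, so H_3 ≅ 0.

As a check, the Euler characteristic is 10 − 20 + 11 − 2 = -1, which agrees with 1 − 2 + 0 − 0 = -1.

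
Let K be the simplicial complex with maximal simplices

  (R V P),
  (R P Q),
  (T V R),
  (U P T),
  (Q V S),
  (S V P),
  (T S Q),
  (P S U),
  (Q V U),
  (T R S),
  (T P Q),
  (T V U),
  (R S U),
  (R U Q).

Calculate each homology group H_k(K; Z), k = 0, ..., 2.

We work with the vertex ordering P < Q < R < S < T < U < V. The simplices of K, each written with vertices in increasing order, are:

  0-simplices (7): P, Q, R, S, T, U, V
  1-simplices (21): PQ, PR, PS, PT, PU, PV, QR, QS, QT, QU, QV, RS, RT, RU, RV, ST, SU, SV, TU, TV, UV
  2-simplices (14): PQR, PQT, PRV, PSU, PSV, PTU, QRU, QST, QSV, QUV, RST, RSU, RTV, TUV

Hence C_0 ≅ Z^7, C_1 ≅ Z^21, C_2 ≅ Z^14.

The boundary map ∂_1: C_1 → C_0 maps an edge to its endpoints' difference, ∂[p,q] = q − p. For instance
  ∂QV = V − Q.
This gives a 7×21 integer matrix of rank 6; reducing to Smith normal form yields diagonal entries (1,1,1,1,1,1).

The boundary map ∂_2: C_2 → C_1 sends each 2-simplex [p,q,r] to [q,r] − [p,r] + [p,q]. For instance
  ∂PSU = SU − PU + PS,
  ∂RTV = TV − RV + RT.
This gives a 21×14 integer matrix of rank 13; reducing to Smith normal form yields diagonal entries (1,1,1,1,1,1,1,1,1,1,1,1,1).

Computing H_k = (kernel of ∂_k) / (image of ∂_{k+1}):

  H_0: rank C_0 − rank ∂_1 = 7 − 6 = 1, and the invariant factors of ∂_1 are all 1, so H_0 ≅ Z.
  H_1: rank ker ∂_1 − rank ∂_2 = (21 − 6) − 13 = 2, and the invariant factors of ∂_2 are all 1, so H_1 ≅ Z^2.
  H_2: rank ker ∂_2 − rank ∂_3 = (14 − 13) − 0 = 1, and there is no ∂_3, so H_2 ≅ Z.

(K is a triangulation of the torus T^2.)

H_0 = Z,  H_1 = Z^2,  H_2 = Z.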